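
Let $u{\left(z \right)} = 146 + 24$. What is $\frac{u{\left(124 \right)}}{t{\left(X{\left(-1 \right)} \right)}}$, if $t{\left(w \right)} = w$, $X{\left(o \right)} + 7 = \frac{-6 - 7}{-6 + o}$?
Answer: $- \frac{595}{18} \approx -33.056$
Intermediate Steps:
$X{\left(o \right)} = -7 - \frac{13}{-6 + o}$ ($X{\left(o \right)} = -7 + \frac{-6 - 7}{-6 + o} = -7 - \frac{13}{-6 + o}$)
$u{\left(z \right)} = 170$
$\frac{u{\left(124 \right)}}{t{\left(X{\left(-1 \right)} \right)}} = \frac{170}{\frac{1}{-6 - 1} \left(29 - -7\right)} = \frac{170}{\frac{1}{-7} \left(29 + 7\right)} = \frac{170}{\left(- \frac{1}{7}\right) 36} = \frac{170}{- \frac{36}{7}} = 170 \left(- \frac{7}{36}\right) = - \frac{595}{18}$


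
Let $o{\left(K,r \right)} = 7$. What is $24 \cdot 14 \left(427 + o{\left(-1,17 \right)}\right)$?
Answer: $145824$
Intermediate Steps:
$24 \cdot 14 \left(427 + o{\left(-1,17 \right)}\right) = 24 \cdot 14 \left(427 + 7\right) = 336 \cdot 434 = 145824$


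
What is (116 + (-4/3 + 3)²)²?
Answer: 1142761/81 ≈ 14108.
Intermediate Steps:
(116 + (-4/3 + 3)²)² = (116 + (5/3)²)² = (116 + 25/9)² = (1069/9)² = 1142761/81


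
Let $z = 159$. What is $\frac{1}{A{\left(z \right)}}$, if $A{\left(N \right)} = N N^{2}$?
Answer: $\frac{1}{4019679} \approx 2.4878 \cdot 10^{-7}$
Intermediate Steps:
$A{\left(N \right)} = N^{3}$
$\frac{1}{A{\left(z \right)}} = \frac{1}{159^{3}} = \frac{1}{4019679}$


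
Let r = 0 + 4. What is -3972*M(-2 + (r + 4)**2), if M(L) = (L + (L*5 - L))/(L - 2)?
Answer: -20522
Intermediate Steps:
r = 4
M(L) = 5*L/(-2 + L) (M(L) = (L + (5*L - L))/(-2 + L) = (L + 4*L)/(-2 + L) = (5*L)/(-2 + L) = 5*L/(-2 + L))
-3972*M(-2 + (r + 4)**2) = -19860*(-2 + (4 + 4)**2)/(-2 + (-2 + (4 + 4)**2)) = -19860*(-2 + 8**2)/(-2 + (-2 + 8**2)) = -19860*(-2 + 64)/(-2 + (-2 + 64)) = -19860*62/(-2 + 62) = -19860*62/60 = -3972*31/6 = -20522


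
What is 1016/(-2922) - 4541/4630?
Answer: -8986441/6764430 ≈ -1.3285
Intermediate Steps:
1016/(-2922) - 4541/4630 = 1016*(-1/2922) - 4541*1/4630 = -508/1461 - 4541/4630 = -8986441/6764430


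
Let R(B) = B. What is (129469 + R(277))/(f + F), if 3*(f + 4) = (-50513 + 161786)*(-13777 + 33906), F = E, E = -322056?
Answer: 129746/746282679 ≈ 0.00017386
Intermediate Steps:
F = -322056
f = 746604735 (f = -4 + ((-50513 + 161786)*(-13777 + 33906))/3 = -4 + (111273*20129)/3 = -4 + (1/3)*2239814217 = -4 + 746604739 = 746604735)
(129469 + R(277))/(f + F) = (129469 + 277)/(746604735 - 322056) = 129746/746282679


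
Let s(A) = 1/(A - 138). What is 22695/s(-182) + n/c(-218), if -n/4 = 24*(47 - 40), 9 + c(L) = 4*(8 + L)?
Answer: -2055258976/283 ≈ -7.2624e+6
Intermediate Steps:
s(A) = 1/(-138 + A)
c(L) = 23 + 4*L (c(L) = -9 + 4*(8 + L) = -9 + (32 + 4*L) = 23 + 4*L)
n = -672 (n = -96*(47 - 40) = -96*7 = -4*168 = -672)
22695/s(-182) + n/c(-218) = 22695/(1/(-138 - 182)) - 672/(23 + 4*(-218)) = 22695/(1/(-320)) - 672/(23 - 872) = 22695/(-1/320) - 672/(-849) = 22695*(-320) - 672*(-1/849) = -7262400 + 224/283 = -2055258976/283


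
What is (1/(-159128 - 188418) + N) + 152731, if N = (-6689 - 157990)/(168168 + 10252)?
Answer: 4735331686467383/31004578660 ≈ 1.5273e+5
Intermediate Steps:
N = -164679/178420 ≈ -0.92299
(1/(-159128 - 188418) + N) + 152731 = (1/(-159128 - 188418) - 164679/178420) + 152731 = (1/(-347546) - 164679/178420) + 152731 = (-1/347546 - 164679/178420) + 152731 = -28616853077/31004578660 + 152731 = 4735331686467383/31004578660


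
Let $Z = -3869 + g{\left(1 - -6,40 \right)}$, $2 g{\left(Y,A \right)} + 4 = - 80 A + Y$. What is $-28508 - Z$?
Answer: $- \frac{46081}{2} \approx -23041.0$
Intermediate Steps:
$g{\left(Y,A \right)} = -2 + \frac{Y}{2} - 40 A$ ($g{\left(Y,A \right)} = -2 + \frac{- 80 A + Y}{2} = -2 + \frac{Y - 80 A}{2} = -2 - \left(40 A - \frac{Y}{2}\right) = -2 + \frac{Y}{2} - 40 A$)
$Z = - \frac{10935}{2}$ ($Z = -3869 - \left(1602 - \frac{1 - -6}{2}\right) = -3869 - \left(1602 - \frac{1 + 6}{2}\right) = -3869 - \frac{3197}{2} = - \frac{10935}{2} \approx -5467.5$)
$-28508 - Z = -28508 - - \frac{10935}{2} = -28508 + \frac{10935}{2} = - \frac{46081}{2}$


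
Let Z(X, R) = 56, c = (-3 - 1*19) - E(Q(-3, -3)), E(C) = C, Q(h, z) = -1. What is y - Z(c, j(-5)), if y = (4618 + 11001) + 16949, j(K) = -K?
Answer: 32512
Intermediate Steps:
c = -21 (c = (-3 - 1*19) - 1*(-1) = (-3 - 19) + 1 = -22 + 1 = -21)
y = 32568 (y = 15619 + 16949 = 32568)
y - Z(c, j(-5)) = 32568 - 1*56 = 32568 - 56 = 32512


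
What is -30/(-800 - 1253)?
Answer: 30/2053 ≈ 0.014613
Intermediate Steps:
-30/(-800 - 1253) = -30/(-2053) = -1/2053*(-30) = 30/2053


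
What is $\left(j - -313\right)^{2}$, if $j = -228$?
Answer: $7225$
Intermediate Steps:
$\left(j - -313\right)^{2} = \left(-228 - -313\right)^{2} = \left(-228 + 313\right)^{2} = 85^{2} = 7225$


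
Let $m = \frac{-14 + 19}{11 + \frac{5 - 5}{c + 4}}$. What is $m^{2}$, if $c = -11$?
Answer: $\frac{25}{121} \approx 0.20661$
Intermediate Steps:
$m = \frac{5}{11}$ ($m = \frac{-14 + 19}{11 + \frac{5 - 5}{-11 + 4}} = \frac{5}{11 + \frac{0}{-7}} = \frac{5}{11 + 0 \left(- \frac{1}{7}\right)} = \frac{5}{11 + 0} = \frac{5}{11} \approx 0.45455$)
$m^{2} = \left(\frac{5}{11}\right)^{2} = \frac{25}{121}$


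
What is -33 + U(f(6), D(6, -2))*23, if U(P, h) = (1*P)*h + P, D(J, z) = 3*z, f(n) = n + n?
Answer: -1413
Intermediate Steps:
f(n) = 2*n
U(P, h) = P + P*h (U(P, h) = P*h + P = P + P*h)
-33 + U(f(6), D(6, -2))*23 = -33 + ((2*6)*(1 + 3*(-2)))*23 = -33 + (12*(1 - 6))*23 = -33 + (12*(-5))*23 = -33 - 60*23 = -33 - 1380 = -1413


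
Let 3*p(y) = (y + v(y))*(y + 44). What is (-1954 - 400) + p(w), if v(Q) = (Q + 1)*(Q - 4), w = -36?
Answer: 3850/3 ≈ 1283.3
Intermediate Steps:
v(Q) = (1 + Q)*(-4 + Q)
p(y) = (44 + y)*(-4 + y**2 - 2*y)/3 (p(y) = ((y + (-4 + y**2 - 3*y))*(y + 44))/3 = ((-4 + y**2 - 2*y)*(44 + y))/3 = ((44 + y)*(-4 + y**2 - 2*y))/3 = (44 + y)*(-4 + y**2 - 2*y)/3)
(-1954 - 400) + p(w) = (-1954 - 400) + (-176/3 + 14*(-36)**2 - 92/3*(-36) + (1/3)*(-36)**3) = -2354 + (-176/3 + 14*1296 + 1104 + (1/3)*(-46656)) = -2354 + (-176/3 + 18144 + 1104 - 15552) = -2354 + 10912/3 = 3850/3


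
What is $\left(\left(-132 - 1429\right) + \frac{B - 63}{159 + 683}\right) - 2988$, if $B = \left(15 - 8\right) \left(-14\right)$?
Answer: $- \frac{3830419}{842} \approx -4549.2$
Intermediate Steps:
$B = -98$ ($B = 7 \left(-14\right) = -98$)
$\left(\left(-132 - 1429\right) + \frac{B - 63}{159 + 683}\right) - 2988 = \left(\left(-132 - 1429\right) + \frac{-98 - 63}{159 + 683}\right) - 2988 = \left(-1561 - \frac{161}{842}\right) - 2988 = - \frac{1314523}{842} - 2988 = - \frac{3830419}{842}$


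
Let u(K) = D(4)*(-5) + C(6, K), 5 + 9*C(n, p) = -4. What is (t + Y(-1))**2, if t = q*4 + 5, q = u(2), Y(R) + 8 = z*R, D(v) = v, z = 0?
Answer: 7569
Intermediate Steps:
C(n, p) = -1 (C(n, p) = -5/9 + (1/9)*(-4) = -5/9 - 4/9 = -1)
Y(R) = -8 (Y(R) = -8 + 0*R = -8 + 0 = -8)
u(K) = -21 (u(K) = 4*(-5) - 1 = -20 - 1 = -21)
q = -21
t = -79 (t = -21*4 + 5 = -84 + 5 = -79)
(t + Y(-1))**2 = (-79 - 8)**2 = (-87)**2 = 7569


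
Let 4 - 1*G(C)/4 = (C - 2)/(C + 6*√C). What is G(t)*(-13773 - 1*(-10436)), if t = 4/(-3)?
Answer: -730803/14 + 50055*I*√3/14 ≈ -52200.0 + 6192.7*I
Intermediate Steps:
t = -4/3 (t = 4*(-⅓) = -4/3 ≈ -1.3333)
G(C) = 16 - 4*(-2 + C)/(C + 6*√C) (G(C) = 16 - 4*(C - 2)/(C + 6*√C) = 16 - 4*(-2 + C)/(C + 6*√C))
G(t)*(-13773 - 1*(-10436)) = (4*(2 + 3*(-4/3) + 24*√(-4/3))/(-4/3 + 6*√(-4/3)))*(-13773 - 1*(-10436)) = (4*(2 - 4 + 24*(2*I*√3/3))/(-4/3 + 6*(2*I*√3/3)))*(-13773 + 10436) = (4*(2 - 4 + 16*I*√3)/(-4/3 + 4*I*√3))*(-3337) = (4*(-2 + 16*I*√3)/(-4/3 + 4*I*√3))*(-3337) = -13348*(-2 + 16*I*√3)/(-4/3 + 4*I*√3)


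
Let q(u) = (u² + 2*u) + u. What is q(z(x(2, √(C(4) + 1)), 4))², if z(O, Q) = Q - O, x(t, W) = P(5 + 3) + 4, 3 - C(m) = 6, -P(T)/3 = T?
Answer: 419904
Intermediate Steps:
P(T) = -3*T
C(m) = -3 (C(m) = 3 - 1*6 = 3 - 6 = -3)
x(t, W) = -20 (x(t, W) = -3*(5 + 3) + 4 = -3*8 + 4 = -24 + 4 = -20)
q(u) = u² + 3*u
q(z(x(2, √(C(4) + 1)), 4))² = ((4 - 1*(-20))*(3 + (4 - 1*(-20))))² = ((4 + 20)*(3 + (4 + 20)))² = (24*(3 + 24))² = (24*27)² = 648² = 419904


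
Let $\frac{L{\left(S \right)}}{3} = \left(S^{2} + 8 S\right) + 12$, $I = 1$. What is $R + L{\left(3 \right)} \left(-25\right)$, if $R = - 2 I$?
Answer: $-3377$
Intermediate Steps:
$L{\left(S \right)} = 36 + 3 S^{2} + 24 S$ ($L{\left(S \right)} = 3 \left(\left(S^{2} + 8 S\right) + 12\right) = 3 \left(12 + S^{2} + 8 S\right) = 36 + 3 S^{2} + 24 S$)
$R = -2$ ($R = \left(-2\right) 1 = -2$)
$R + L{\left(3 \right)} \left(-25\right) = -2 + \left(36 + 3 \cdot 3^{2} + 24 \cdot 3\right) \left(-25\right) = -2 + \left(36 + 3 \cdot 9 + 72\right) \left(-25\right) = -2 + \left(36 + 27 + 72\right) \left(-25\right) = -2 + 135 \left(-25\right) = -2 - 3375 = -3377$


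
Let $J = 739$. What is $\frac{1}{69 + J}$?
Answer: $\frac{1}{808} \approx 0.0012376$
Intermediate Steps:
$\frac{1}{69 + J} = \frac{1}{69 + 739} = \frac{1}{808}$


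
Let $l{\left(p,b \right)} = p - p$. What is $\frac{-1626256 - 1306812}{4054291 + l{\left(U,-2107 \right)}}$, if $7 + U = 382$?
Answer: $- \frac{2933068}{4054291} \approx -0.72345$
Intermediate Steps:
$U = 375$ ($U = -7 + 382 = 375$)
$l{\left(p,b \right)} = 0$
$\frac{-1626256 - 1306812}{4054291 + l{\left(U,-2107 \right)}} = \frac{-1626256 - 1306812}{4054291 + 0} = - \frac{2933068}{4054291}$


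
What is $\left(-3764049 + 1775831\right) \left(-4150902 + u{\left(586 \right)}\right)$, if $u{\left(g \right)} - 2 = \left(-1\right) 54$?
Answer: $8253001459972$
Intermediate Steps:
$u{\left(g \right)} = -52$ ($u{\left(g \right)} = 2 - 54 = -52$)
$\left(-3764049 + 1775831\right) \left(-4150902 + u{\left(586 \right)}\right) = \left(-3764049 + 1775831\right) \left(-4150902 - 52\right) = \left(-1988218\right) \left(-4150954\right) = 8253001459972$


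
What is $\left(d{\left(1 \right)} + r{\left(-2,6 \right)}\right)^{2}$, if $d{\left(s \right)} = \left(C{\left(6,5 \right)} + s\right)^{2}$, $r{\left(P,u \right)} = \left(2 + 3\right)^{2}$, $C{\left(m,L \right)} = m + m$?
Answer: $37636$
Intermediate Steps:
$C{\left(m,L \right)} = 2 m$
$r{\left(P,u \right)} = 25$ ($r{\left(P,u \right)} = 5^{2} = 25$)
$d{\left(s \right)} = \left(12 + s\right)^{2}$ ($d{\left(s \right)} = \left(2 \cdot 6 + s\right)^{2} = \left(12 + s\right)^{2}$)
$\left(d{\left(1 \right)} + r{\left(-2,6 \right)}\right)^{2} = \left(\left(12 + 1\right)^{2} + 25\right)^{2} = \left(13^{2} + 25\right)^{2} = \left(169 + 25\right)^{2} = 194^{2} = 37636$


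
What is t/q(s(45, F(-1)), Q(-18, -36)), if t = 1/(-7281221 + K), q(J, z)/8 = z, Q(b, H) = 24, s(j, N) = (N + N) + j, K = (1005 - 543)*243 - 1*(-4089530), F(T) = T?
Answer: -1/591249600 ≈ -1.6913e-9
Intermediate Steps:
K = 4201796 (K = 462*243 + 4089530 = 112266 + 4089530 = 4201796)
s(j, N) = j + 2*N (s(j, N) = 2*N + j = j + 2*N)
q(J, z) = 8*z
t = -1/3079425 (t = 1/(-7281221 + 4201796) = 1/(-3079425) = -1/3079425 ≈ -3.2474e-7)
t/q(s(45, F(-1)), Q(-18, -36)) = -1/(3079425*(8*24)) = -1/3079425/192 = -1/3079425*1/192 = -1/591249600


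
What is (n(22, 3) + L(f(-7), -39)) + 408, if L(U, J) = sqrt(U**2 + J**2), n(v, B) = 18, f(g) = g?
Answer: 426 + sqrt(1570) ≈ 465.62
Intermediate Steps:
L(U, J) = sqrt(J**2 + U**2)
(n(22, 3) + L(f(-7), -39)) + 408 = (18 + sqrt((-39)**2 + (-7)**2)) + 408 = (18 + sqrt(1521 + 49)) + 408 = (18 + sqrt(1570)) + 408 = 426 + sqrt(1570)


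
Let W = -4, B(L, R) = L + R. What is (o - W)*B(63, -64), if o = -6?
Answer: 2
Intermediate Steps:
(o - W)*B(63, -64) = (-6 - 1*(-4))*(63 - 64) = (-6 + 4)*(-1) = -2*(-1) = 2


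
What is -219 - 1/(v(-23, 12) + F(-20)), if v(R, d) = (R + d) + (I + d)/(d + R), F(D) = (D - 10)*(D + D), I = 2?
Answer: -2861246/13065 ≈ -219.00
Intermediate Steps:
F(D) = 2*D*(-10 + D) (F(D) = (-10 + D)*(2*D) = 2*D*(-10 + D))
v(R, d) = R + d + (2 + d)/(R + d) (v(R, d) = (R + d) + (2 + d)/(d + R) = (R + d) + (2 + d)/(R + d) = R + d + (2 + d)/(R + d))
-219 - 1/(v(-23, 12) + F(-20)) = -219 - 1/((2 + 12 + (-23)**2 + 12**2 + 2*(-23)*12)/(-23 + 12) + 2*(-20)*(-10 - 20)) = -219 - 1/((2 + 12 + 529 + 144 - 552)/(-11) + 2*(-20)*(-30)) = -219 - 1/(-1/11*135 + 1200) = -219 - 1/(-135/11 + 1200) = -219 - 1/13065/11 = -219 - 1*11/13065 = -219 - 11/13065 = -2861246/13065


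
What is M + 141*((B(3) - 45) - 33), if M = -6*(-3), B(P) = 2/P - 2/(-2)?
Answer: -10745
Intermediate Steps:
B(P) = 1 + 2/P (B(P) = 2/P - 2*(-1/2) = 2/P + 1 = 1 + 2/P)
M = 18
M + 141*((B(3) - 45) - 33) = 18 + 141*(((2 + 3)/3 - 45) - 33) = 18 + 141*(((1/3)*5 - 45) - 33) = 18 + 141*((5/3 - 45) - 33) = 18 + 141*(-130/3 - 33) = 18 + 141*(-229/3) = 18 - 10763 = -10745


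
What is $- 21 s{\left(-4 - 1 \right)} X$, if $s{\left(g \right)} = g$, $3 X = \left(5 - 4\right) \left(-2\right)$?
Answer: $-70$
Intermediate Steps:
$X = - \frac{2}{3}$ ($X = \frac{\left(5 - 4\right) \left(-2\right)}{3} = \frac{1 \left(-2\right)}{3} = \frac{1}{3} \left(-2\right) = - \frac{2}{3} \approx -0.66667$)
$- 21 s{\left(-4 - 1 \right)} X = - 21 \left(-4 - 1\right) \left(- \frac{2}{3}\right) = \left(-21\right) \left(-5\right) \left(- \frac{2}{3}\right) = 105 \left(- \frac{2}{3}\right) = -70$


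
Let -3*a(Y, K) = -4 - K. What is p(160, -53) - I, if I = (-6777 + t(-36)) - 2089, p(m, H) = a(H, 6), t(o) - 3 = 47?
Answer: 26458/3 ≈ 8819.3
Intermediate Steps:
a(Y, K) = 4/3 + K/3 (a(Y, K) = -(-4 - K)/3 = 4/3 + K/3)
t(o) = 50 (t(o) = 3 + 47 = 50)
p(m, H) = 10/3 (p(m, H) = 4/3 + (⅓)*6 = 4/3 + 2 = 10/3)
I = -8816 (I = (-6777 + 50) - 2089 = -6727 - 2089 = -8816)
p(160, -53) - I = 10/3 - 1*(-8816) = 10/3 + 8816 = 26458/3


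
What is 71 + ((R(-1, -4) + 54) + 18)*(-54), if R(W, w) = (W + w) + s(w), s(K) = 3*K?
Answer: -2899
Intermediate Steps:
R(W, w) = W + 4*w (R(W, w) = (W + w) + 3*w = W + 4*w)
71 + ((R(-1, -4) + 54) + 18)*(-54) = 71 + (((-1 + 4*(-4)) + 54) + 18)*(-54) = 71 + (((-1 - 16) + 54) + 18)*(-54) = 71 + ((-17 + 54) + 18)*(-54) = 71 + (37 + 18)*(-54) = 71 + 55*(-54) = 71 - 2970 = -2899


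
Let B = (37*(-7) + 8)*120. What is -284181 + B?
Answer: -314301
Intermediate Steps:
B = -30120 (B = (-259 + 8)*120 = -251*120 = -30120)
-284181 + B = -284181 - 30120 = -314301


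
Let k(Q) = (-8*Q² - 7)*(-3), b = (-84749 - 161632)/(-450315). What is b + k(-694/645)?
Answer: 68459250956/1387720725 ≈ 49.332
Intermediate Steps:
b = 82127/150105 (b = -246381*(-1/450315) = 82127/150105 ≈ 0.54713)
k(Q) = 21 + 24*Q² (k(Q) = (-7 - 8*Q²)*(-3) = 21 + 24*Q²)
b + k(-694/645) = 82127/150105 + (21 + 24*(-694/645)²) = 82127/150105 + (21 + 24*(481636/416025)) = 82127/150105 + (21 + 3853088/138675) = 82127/150105 + 6765263/138675 = 68459250956/1387720725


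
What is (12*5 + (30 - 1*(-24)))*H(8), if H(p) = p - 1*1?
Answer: 798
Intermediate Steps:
H(p) = -1 + p (H(p) = p - 1 = -1 + p)
(12*5 + (30 - 1*(-24)))*H(8) = (12*5 + (30 - 1*(-24)))*(-1 + 8) = (60 + (30 + 24))*7 = (60 + 54)*7 = 114*7 = 798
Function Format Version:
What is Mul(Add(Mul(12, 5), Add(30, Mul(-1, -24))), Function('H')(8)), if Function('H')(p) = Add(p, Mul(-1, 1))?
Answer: 798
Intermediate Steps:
Function('H')(p) = Add(-1, p) (Function('H')(p) = Add(p, -1) = Add(-1, p))
Mul(Add(Mul(12, 5), Add(30, Mul(-1, -24))), Function('H')(8)) = Mul(Add(Mul(12, 5), Add(30, Mul(-1, -24))), Add(-1, 8)) = Mul(Add(60, Add(30, 24)), 7) = Mul(Add(60, 54), 7) = Mul(114, 7) = 798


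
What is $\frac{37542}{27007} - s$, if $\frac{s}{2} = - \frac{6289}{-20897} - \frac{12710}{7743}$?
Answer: $\frac{17790415386284}{4369880355297} \approx 4.0711$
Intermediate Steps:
$s = - \frac{433810286}{161805471}$ ($s = 2 \left(- \frac{6289}{-20897} - \frac{12710}{7743}\right) = 2 \left(\left(-6289\right) \left(- \frac{1}{20897}\right) - \frac{12710}{7743}\right) = 2 \left(\frac{6289}{20897} - \frac{12710}{7743}\right) = 2 \left(- \frac{216905143}{161805471}\right) = - \frac{433810286}{161805471} \approx -2.6811$)
$\frac{37542}{27007} - s = \frac{37542}{27007} - - \frac{433810286}{161805471} = 37542 \cdot \frac{1}{27007} + \frac{433810286}{161805471} = \frac{37542}{27007} + \frac{433810286}{161805471} = \frac{17790415386284}{4369880355297}$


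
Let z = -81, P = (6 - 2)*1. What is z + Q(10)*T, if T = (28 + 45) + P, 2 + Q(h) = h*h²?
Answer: 76765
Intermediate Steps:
P = 4 (P = 4*1 = 4)
Q(h) = -2 + h³ (Q(h) = -2 + h*h² = -2 + h³)
T = 77 (T = (28 + 45) + 4 = 73 + 4 = 77)
z + Q(10)*T = -81 + (-2 + 10³)*77 = -81 + (-2 + 1000)*77 = -81 + 998*77 = -81 + 76846 = 76765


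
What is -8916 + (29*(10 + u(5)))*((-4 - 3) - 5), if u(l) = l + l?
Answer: -15876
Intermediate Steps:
u(l) = 2*l
-8916 + (29*(10 + u(5)))*((-4 - 3) - 5) = -8916 + (29*(10 + 2*5))*((-4 - 3) - 5) = -8916 + (29*(10 + 10))*(-7 - 5) = -8916 + (29*20)*(-12) = -8916 + 580*(-12) = -8916 - 6960 = -15876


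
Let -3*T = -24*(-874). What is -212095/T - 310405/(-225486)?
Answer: 24997402465/788299056 ≈ 31.711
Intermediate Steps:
T = -6992 (T = -(-8)*(-874) = -⅓*20976 = -6992)
-212095/T - 310405/(-225486) = -212095/(-6992) - 310405/(-225486) = -212095*(-1/6992) - 310405*(-1/225486) = 212095/6992 + 310405/225486 = 24997402465/788299056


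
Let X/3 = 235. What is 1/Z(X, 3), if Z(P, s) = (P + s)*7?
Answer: 1/4956 ≈ 0.00020178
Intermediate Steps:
X = 705 (X = 3*235 = 705)
Z(P, s) = 7*P + 7*s
1/Z(X, 3) = 1/(7*705 + 7*3) = 1/(4935 + 21) = 1/4956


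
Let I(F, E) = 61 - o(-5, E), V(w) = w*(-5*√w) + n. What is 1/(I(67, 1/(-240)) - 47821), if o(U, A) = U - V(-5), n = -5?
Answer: -9552/456204145 - I*√5/91240829 ≈ -2.0938e-5 - 2.4507e-8*I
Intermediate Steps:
V(w) = -5 - 5*w^(3/2) (V(w) = w*(-5*√w) - 5 = -5*w^(3/2) - 5 = -5 - 5*w^(3/2))
o(U, A) = 5 + U - 25*I*√5 (o(U, A) = U - (-5 - (-25)*I*√5) = U - (-5 + 25*I*√5) = U + (5 - 25*I*√5) = 5 + U - 25*I*√5)
I(F, E) = 61 + 25*I*√5 (I(F, E) = 61 - (5 - 5 - 25*I*√5) = 61 - (-25)*I*√5 = 61 + 25*I*√5)
1/(I(67, 1/(-240)) - 47821) = 1/((61 + 25*I*√5) - 47821) = 1/(-47760 + 25*I*√5)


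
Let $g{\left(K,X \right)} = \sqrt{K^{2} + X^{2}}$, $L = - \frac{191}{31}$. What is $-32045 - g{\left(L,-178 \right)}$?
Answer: $-32045 - \frac{\sqrt{30484805}}{31} \approx -32223.0$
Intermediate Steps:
$L = - \frac{191}{31}$ ($L = \left(-191\right) \frac{1}{31} = - \frac{191}{31} \approx -6.1613$)
$-32045 - g{\left(L,-178 \right)} = -32045 - \sqrt{\left(- \frac{191}{31}\right)^{2} + \left(-178\right)^{2}} = -32045 - \sqrt{\frac{36481}{961} + 31684} = -32045 - \sqrt{\frac{30484805}{961}} = -32045 - \frac{\sqrt{30484805}}{31}$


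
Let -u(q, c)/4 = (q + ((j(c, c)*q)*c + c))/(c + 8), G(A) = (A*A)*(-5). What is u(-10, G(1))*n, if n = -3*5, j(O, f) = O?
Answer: -5300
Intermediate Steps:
G(A) = -5*A**2 (G(A) = A**2*(-5) = -5*A**2)
n = -15
u(q, c) = -4*(c + q + q*c**2)/(8 + c) (u(q, c) = -4*(q + ((c*q)*c + c))/(c + 8) = -4*(q + (q*c**2 + c))/(8 + c) = -4*(q + (c + q*c**2))/(8 + c) = -4*(c + q + q*c**2)/(8 + c))
u(-10, G(1))*n = (4*(-(-5)*1**2 - 1*(-10) - 1*(-10)*(-5*1**2)**2)/(8 - 5*1**2))*(-15) = (4*(-(-5) + 10 - 1*(-10)*(-5*1)**2)/(8 - 5*1))*(-15) = (4*(-1*(-5) + 10 - 1*(-10)*(-5)**2)/(8 - 5))*(-15) = (4*(5 + 10 - 1*(-10)*25)/3)*(-15) = (4*(1/3)*(5 + 10 + 250))*(-15) = (4*(1/3)*265)*(-15) = (1060/3)*(-15) = -5300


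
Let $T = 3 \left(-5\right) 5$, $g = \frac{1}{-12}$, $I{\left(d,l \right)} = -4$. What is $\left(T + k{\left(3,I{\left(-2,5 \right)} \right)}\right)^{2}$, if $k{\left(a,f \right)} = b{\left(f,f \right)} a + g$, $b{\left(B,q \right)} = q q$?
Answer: $\frac{105625}{144} \approx 733.51$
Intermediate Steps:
$b{\left(B,q \right)} = q^{2}$
$g = - \frac{1}{12} \approx -0.083333$
$k{\left(a,f \right)} = - \frac{1}{12} + a f^{2}$ ($k{\left(a,f \right)} = f^{2} a - \frac{1}{12} = a f^{2} - \frac{1}{12} = - \frac{1}{12} + a f^{2}$)
$T = -75$ ($T = \left(-15\right) 5 = -75$)
$\left(T + k{\left(3,I{\left(-2,5 \right)} \right)}\right)^{2} = \left(-75 - \left(\frac{1}{12} - 3 \left(-4\right)^{2}\right)\right)^{2} = \left(-75 + \left(- \frac{1}{12} + 3 \cdot 16\right)\right)^{2} = \left(-75 + \left(- \frac{1}{12} + 48\right)\right)^{2} = \left(-75 + \frac{575}{12}\right)^{2} = \left(- \frac{325}{12}\right)^{2} = \frac{105625}{144}$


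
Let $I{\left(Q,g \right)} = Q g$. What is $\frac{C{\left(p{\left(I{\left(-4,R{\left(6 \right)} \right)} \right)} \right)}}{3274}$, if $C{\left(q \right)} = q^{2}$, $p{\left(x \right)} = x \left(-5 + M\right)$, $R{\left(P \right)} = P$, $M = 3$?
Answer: $\frac{1152}{1637} \approx 0.70373$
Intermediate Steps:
$p{\left(x \right)} = - 2 x$ ($p{\left(x \right)} = x \left(-5 + 3\right) = x \left(-2\right) = - 2 x$)
$\frac{C{\left(p{\left(I{\left(-4,R{\left(6 \right)} \right)} \right)} \right)}}{3274} = \frac{\left(- 2 \left(\left(-4\right) 6\right)\right)^{2}}{3274} = \left(\left(-2\right) \left(-24\right)\right)^{2} \cdot \frac{1}{3274} = 48^{2} \cdot \frac{1}{3274} = 2304 \cdot \frac{1}{3274} = \frac{1152}{1637}$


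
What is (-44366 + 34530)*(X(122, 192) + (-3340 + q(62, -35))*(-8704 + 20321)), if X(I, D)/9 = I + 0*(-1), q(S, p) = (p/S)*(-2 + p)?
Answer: 11756657370942/31 ≈ 3.7925e+11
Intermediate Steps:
q(S, p) = p*(-2 + p)/S
X(I, D) = 9*I (X(I, D) = 9*(I + 0*(-1)) = 9*(I + 0) = 9*I)
(-44366 + 34530)*(X(122, 192) + (-3340 + q(62, -35))*(-8704 + 20321)) = (-44366 + 34530)*(9*122 + (-3340 - 35*(-2 - 35)/62)*(-8704 + 20321)) = -9836*(1098 + (-3340 - 35*1/62*(-37))*11617) = -9836*(1098 + (-3340 + 1295/62)*11617) = -9836*(1098 - 205785/62*11617) = -9836*(1098 - 2390604345/62) = -9836*(-2390536269/62) = 11756657370942/31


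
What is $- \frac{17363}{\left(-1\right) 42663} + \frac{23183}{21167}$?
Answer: $\frac{1356578950}{903047721} \approx 1.5022$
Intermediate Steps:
$- \frac{17363}{\left(-1\right) 42663} + \frac{23183}{21167} = - \frac{17363}{-42663} + 23183 \cdot \frac{1}{21167} = \left(-17363\right) \left(- \frac{1}{42663}\right) + \frac{23183}{21167} = \frac{17363}{42663} + \frac{23183}{21167} = \frac{1356578950}{903047721}$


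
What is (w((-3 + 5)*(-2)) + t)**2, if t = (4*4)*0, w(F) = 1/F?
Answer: 1/16 ≈ 0.062500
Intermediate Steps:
t = 0 (t = 16*0 = 0)
(w((-3 + 5)*(-2)) + t)**2 = (1/((-3 + 5)*(-2)) + 0)**2 = (1/(2*(-2)) + 0)**2 = (1/(-4) + 0)**2 = (-1/4 + 0)**2 = (-1/4)**2 = 1/16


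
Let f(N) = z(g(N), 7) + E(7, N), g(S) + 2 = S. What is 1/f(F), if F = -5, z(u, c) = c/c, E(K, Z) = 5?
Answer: ⅙ ≈ 0.16667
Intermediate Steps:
g(S) = -2 + S
z(u, c) = 1
f(N) = 6 (f(N) = 1 + 5 = 6)
1/f(F) = 1/6 = ⅙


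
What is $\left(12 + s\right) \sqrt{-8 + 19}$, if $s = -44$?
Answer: $- 32 \sqrt{11} \approx -106.13$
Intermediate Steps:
$\left(12 + s\right) \sqrt{-8 + 19} = \left(12 - 44\right) \sqrt{-8 + 19} = - 32 \sqrt{11}$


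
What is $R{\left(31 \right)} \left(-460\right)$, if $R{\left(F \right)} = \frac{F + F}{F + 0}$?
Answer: $-920$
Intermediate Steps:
$R{\left(F \right)} = 2$ ($R{\left(F \right)} = \frac{2 F}{F} = 2$)
$R{\left(31 \right)} \left(-460\right) = 2 \left(-460\right) = -920$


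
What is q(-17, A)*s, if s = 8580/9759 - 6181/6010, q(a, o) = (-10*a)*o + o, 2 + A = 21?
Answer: -9481209057/19550530 ≈ -484.96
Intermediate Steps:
A = 19 (A = -2 + 21 = 19)
q(a, o) = o - 10*a*o (q(a, o) = -10*a*o + o = o - 10*a*o)
s = -2918193/19550530 (s = 8580*(1/9759) - 6181*1/6010 = 2860/3253 - 6181/6010 = -2918193/19550530 ≈ -0.14926)
q(-17, A)*s = (19*(1 - 10*(-17)))*(-2918193/19550530) = (19*(1 + 170))*(-2918193/19550530) = (19*171)*(-2918193/19550530) = 3249*(-2918193/19550530) = -9481209057/19550530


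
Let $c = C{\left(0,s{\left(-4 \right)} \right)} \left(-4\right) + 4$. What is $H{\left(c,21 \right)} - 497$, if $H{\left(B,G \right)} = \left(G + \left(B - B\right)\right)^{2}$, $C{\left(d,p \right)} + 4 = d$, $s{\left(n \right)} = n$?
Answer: $-56$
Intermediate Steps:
$C{\left(d,p \right)} = -4 + d$
$c = 20$ ($c = \left(-4 + 0\right) \left(-4\right) + 4 = \left(-4\right) \left(-4\right) + 4 = 16 + 4 = 20$)
$H{\left(B,G \right)} = G^{2}$ ($H{\left(B,G \right)} = \left(G + 0\right)^{2} = G^{2}$)
$H{\left(c,21 \right)} - 497 = 21^{2} - 497 = 441 - 497 = -56$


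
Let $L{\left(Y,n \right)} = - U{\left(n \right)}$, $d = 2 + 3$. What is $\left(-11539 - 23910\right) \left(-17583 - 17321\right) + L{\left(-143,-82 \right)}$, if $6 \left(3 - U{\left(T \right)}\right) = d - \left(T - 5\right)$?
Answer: $\frac{3711935725}{3} \approx 1.2373 \cdot 10^{9}$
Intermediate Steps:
$d = 5$
$U{\left(T \right)} = \frac{4}{3} + \frac{T}{6}$ ($U{\left(T \right)} = 3 - \frac{5 - \left(T - 5\right)}{6} = 3 - \frac{5 - \left(-5 + T\right)}{6} = 3 - \frac{10 - T}{6} = 3 + \left(- \frac{5}{3} + \frac{T}{6}\right) = \frac{4}{3} + \frac{T}{6}$)
$L{\left(Y,n \right)} = - \frac{4}{3} - \frac{n}{6}$ ($L{\left(Y,n \right)} = - (\frac{4}{3} + \frac{n}{6}) = - \frac{4}{3} - \frac{n}{6}$)
$\left(-11539 - 23910\right) \left(-17583 - 17321\right) + L{\left(-143,-82 \right)} = \left(-11539 - 23910\right) \left(-17583 - 17321\right) - - \frac{37}{3} = \left(-35449\right) \left(-34904\right) + \left(- \frac{4}{3} + \frac{41}{3}\right) = 1237311896 + \frac{37}{3} = \frac{3711935725}{3}$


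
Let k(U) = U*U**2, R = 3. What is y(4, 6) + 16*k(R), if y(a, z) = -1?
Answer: 431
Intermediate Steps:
k(U) = U**3
y(4, 6) + 16*k(R) = -1 + 16*3**3 = -1 + 16*27 = -1 + 432 = 431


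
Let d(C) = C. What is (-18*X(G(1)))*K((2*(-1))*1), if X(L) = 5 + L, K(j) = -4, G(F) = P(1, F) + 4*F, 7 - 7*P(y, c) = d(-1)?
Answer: 5112/7 ≈ 730.29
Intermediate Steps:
P(y, c) = 8/7 (P(y, c) = 1 - ⅐*(-1) = 1 + ⅐ = 8/7)
G(F) = 8/7 + 4*F
(-18*X(G(1)))*K((2*(-1))*1) = -18*(5 + (8/7 + 4*1))*(-4) = -18*(5 + (8/7 + 4))*(-4) = -18*(5 + 36/7)*(-4) = -18*71/7*(-4) = -1278/7*(-4) = 5112/7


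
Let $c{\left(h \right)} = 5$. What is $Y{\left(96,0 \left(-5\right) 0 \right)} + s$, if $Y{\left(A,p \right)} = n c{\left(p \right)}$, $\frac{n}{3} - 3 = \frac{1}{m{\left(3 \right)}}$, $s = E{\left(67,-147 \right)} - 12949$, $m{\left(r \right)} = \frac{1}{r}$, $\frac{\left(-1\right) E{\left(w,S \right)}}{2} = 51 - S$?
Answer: $-13255$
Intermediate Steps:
$E{\left(w,S \right)} = -102 + 2 S$ ($E{\left(w,S \right)} = - 2 \left(51 - S\right) = -102 + 2 S$)
$s = -13345$ ($s = \left(-102 + 2 \left(-147\right)\right) - 12949 = \left(-102 - 294\right) - 12949 = -396 - 12949 = -13345$)
$n = 18$ ($n = 9 + \frac{3}{\frac{1}{3}} = 9 + 3 \frac{1}{\frac{1}{3}} = 9 + 3 \cdot 3 = 9 + 9 = 18$)
$Y{\left(A,p \right)} = 90$ ($Y{\left(A,p \right)} = 18 \cdot 5 = 90$)
$Y{\left(96,0 \left(-5\right) 0 \right)} + s = 90 - 13345 = -13255$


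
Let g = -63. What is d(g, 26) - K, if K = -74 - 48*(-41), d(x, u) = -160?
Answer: -2054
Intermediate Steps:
K = 1894 (K = -74 + 1968 = 1894)
d(g, 26) - K = -160 - 1*1894 = -160 - 1894 = -2054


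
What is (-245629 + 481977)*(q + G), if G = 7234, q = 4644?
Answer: 2807341544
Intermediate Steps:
(-245629 + 481977)*(q + G) = (-245629 + 481977)*(4644 + 7234) = 236348*11878 = 2807341544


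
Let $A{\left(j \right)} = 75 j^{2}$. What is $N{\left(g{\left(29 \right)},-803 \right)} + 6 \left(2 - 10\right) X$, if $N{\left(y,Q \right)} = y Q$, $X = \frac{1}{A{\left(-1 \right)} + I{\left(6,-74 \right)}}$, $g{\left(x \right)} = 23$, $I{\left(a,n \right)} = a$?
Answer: $- \frac{498679}{27} \approx -18470.0$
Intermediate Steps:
$X = \frac{1}{81}$ ($X = \frac{1}{75 \left(-1\right)^{2} + 6} = \frac{1}{75 \cdot 1 + 6} = \frac{1}{75 + 6} = \frac{1}{81} \approx 0.012346$)
$N{\left(y,Q \right)} = Q y$
$N{\left(g{\left(29 \right)},-803 \right)} + 6 \left(2 - 10\right) X = \left(-803\right) 23 + 6 \left(2 - 10\right) \frac{1}{81} = -18469 + 6 \left(-8\right) \frac{1}{81} = -18469 - \frac{16}{27} = - \frac{498679}{27}$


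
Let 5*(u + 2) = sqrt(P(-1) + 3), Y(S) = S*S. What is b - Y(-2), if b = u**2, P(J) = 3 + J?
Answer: 1/5 - 4*sqrt(5)/5 ≈ -1.5889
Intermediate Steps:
Y(S) = S**2
u = -2 + sqrt(5)/5 (u = -2 + sqrt((3 - 1) + 3)/5 = -2 + sqrt(2 + 3)/5 = -2 + sqrt(5)/5 ≈ -1.5528)
b = (-2 + sqrt(5)/5)**2 ≈ 2.4111
b - Y(-2) = (10 - sqrt(5))**2/25 - 1*(-2)**2 = (10 - sqrt(5))**2/25 - 1*4 = (10 - sqrt(5))**2/25 - 4 = -4 + (10 - sqrt(5))**2/25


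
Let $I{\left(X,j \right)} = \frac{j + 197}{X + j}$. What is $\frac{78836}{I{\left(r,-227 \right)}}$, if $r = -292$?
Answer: $\frac{6819314}{5} \approx 1.3639 \cdot 10^{6}$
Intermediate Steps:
$I{\left(X,j \right)} = \frac{197 + j}{X + j}$
$\frac{78836}{I{\left(r,-227 \right)}} = \frac{78836}{\frac{1}{-292 - 227} \left(197 - 227\right)} = \frac{78836}{\frac{1}{-519} \left(-30\right)} = \frac{78836}{\left(- \frac{1}{519}\right) \left(-30\right)} = \frac{78836}{\frac{10}{173}} = 78836 \cdot \frac{173}{10} = \frac{6819314}{5}$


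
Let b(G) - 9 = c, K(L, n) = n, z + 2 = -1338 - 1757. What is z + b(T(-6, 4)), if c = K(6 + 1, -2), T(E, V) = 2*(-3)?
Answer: -3090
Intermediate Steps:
z = -3097 (z = -2 + (-1338 - 1757) = -2 - 3095 = -3097)
T(E, V) = -6
c = -2
b(G) = 7 (b(G) = 9 - 2 = 7)
z + b(T(-6, 4)) = -3097 + 7 = -3090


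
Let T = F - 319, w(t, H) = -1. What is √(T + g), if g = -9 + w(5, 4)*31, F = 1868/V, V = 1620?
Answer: 4*I*√45290/45 ≈ 18.917*I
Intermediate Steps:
F = 467/405 (F = 1868/1620 = 1868*(1/1620) = 467/405 ≈ 1.1531)
g = -40 (g = -9 - 1*31 = -9 - 31 = -40)
T = -128728/405 (T = 467/405 - 319 = -128728/405 ≈ -317.85)
√(T + g) = √(-128728/405 - 40) = √(-144928/405) = 4*I*√45290/45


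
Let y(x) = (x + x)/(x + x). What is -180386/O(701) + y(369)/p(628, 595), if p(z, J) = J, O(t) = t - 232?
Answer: -15332743/39865 ≈ -384.62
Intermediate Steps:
O(t) = -232 + t
y(x) = 1 (y(x) = (2*x)/((2*x)) = (2*x)*(1/(2*x)) = 1)
-180386/O(701) + y(369)/p(628, 595) = -180386/(-232 + 701) + 1/595 = -180386/469 + 1*(1/595) = -180386*1/469 + 1/595 = -180386/469 + 1/595 = -15332743/39865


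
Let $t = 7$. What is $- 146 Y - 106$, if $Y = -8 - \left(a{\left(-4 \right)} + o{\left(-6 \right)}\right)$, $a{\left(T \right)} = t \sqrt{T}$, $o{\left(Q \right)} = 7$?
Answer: $2084 + 2044 i \approx 2084.0 + 2044.0 i$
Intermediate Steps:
$a{\left(T \right)} = 7 \sqrt{T}$
$Y = -15 - 14 i$ ($Y = -8 - \left(7 \sqrt{-4} + 7\right) = -8 - \left(7 \cdot 2 i + 7\right) = -8 - \left(14 i + 7\right) = -8 - \left(7 + 14 i\right) = -15 - 14 i \approx -15.0 - 14.0 i$)
$- 146 Y - 106 = - 146 \left(-15 - 14 i\right) - 106 = \left(2190 + 2044 i\right) - 106 = 2084 + 2044 i$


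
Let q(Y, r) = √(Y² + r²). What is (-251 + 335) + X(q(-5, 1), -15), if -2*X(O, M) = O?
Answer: 84 - √26/2 ≈ 81.450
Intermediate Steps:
X(O, M) = -O/2
(-251 + 335) + X(q(-5, 1), -15) = (-251 + 335) - √((-5)² + 1²)/2 = 84 - √(25 + 1)/2 = 84 - √26/2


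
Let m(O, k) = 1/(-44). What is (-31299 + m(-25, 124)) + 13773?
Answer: -771145/44 ≈ -17526.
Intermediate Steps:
m(O, k) = -1/44
(-31299 + m(-25, 124)) + 13773 = (-31299 - 1/44) + 13773 = -1377157/44 + 13773 = -771145/44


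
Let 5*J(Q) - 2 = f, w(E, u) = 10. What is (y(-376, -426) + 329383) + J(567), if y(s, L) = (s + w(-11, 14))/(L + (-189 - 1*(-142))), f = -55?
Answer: 778967556/2365 ≈ 3.2937e+5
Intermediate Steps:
y(s, L) = (10 + s)/(-47 + L) (y(s, L) = (s + 10)/(L + (-189 - 1*(-142))) = (10 + s)/(L + (-189 + 142)) = (10 + s)/(L - 47) = (10 + s)/(-47 + L))
J(Q) = -53/5 (J(Q) = ⅖ + (⅕)*(-55) = ⅖ - 11 = -53/5)
(y(-376, -426) + 329383) + J(567) = ((10 - 376)/(-47 - 426) + 329383) - 53/5 = (-366/(-473) + 329383) - 53/5 = (-1/473*(-366) + 329383) - 53/5 = (366/473 + 329383) - 53/5 = 155798525/473 - 53/5 = 778967556/2365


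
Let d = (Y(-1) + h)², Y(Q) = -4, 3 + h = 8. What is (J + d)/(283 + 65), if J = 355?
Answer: 89/87 ≈ 1.0230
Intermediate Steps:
h = 5 (h = -3 + 8 = 5)
d = 1 (d = (-4 + 5)² = 1² = 1)
(J + d)/(283 + 65) = (355 + 1)/(283 + 65) = 356/348 = 356*(1/348) = 89/87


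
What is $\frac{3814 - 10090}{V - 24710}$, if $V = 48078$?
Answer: $- \frac{1569}{5842} \approx -0.26857$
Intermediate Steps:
$\frac{3814 - 10090}{V - 24710} = \frac{3814 - 10090}{48078 - 24710} = - \frac{6276}{23368} = \left(-6276\right) \frac{1}{23368} = - \frac{1569}{5842}$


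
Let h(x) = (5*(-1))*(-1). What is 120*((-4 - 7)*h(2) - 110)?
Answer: -19800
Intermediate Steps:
h(x) = 5 (h(x) = -5*(-1) = 5)
120*((-4 - 7)*h(2) - 110) = 120*((-4 - 7)*5 - 110) = 120*(-11*5 - 110) = 120*(-55 - 110) = 120*(-165) = -19800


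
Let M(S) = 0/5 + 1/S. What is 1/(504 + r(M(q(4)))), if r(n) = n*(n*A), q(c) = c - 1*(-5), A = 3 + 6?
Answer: 9/4537 ≈ 0.0019837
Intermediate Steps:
A = 9
q(c) = 5 + c (q(c) = c + 5 = 5 + c)
M(S) = 1/S (M(S) = 0*(1/5) + 1/S = 0 + 1/S = 1/S)
r(n) = 9*n**2 (r(n) = n*(n*9) = n*(9*n) = 9*n**2)
1/(504 + r(M(q(4)))) = 1/(504 + 9*(1/(5 + 4))**2) = 1/(504 + 9*(1/9)**2) = 1/(504 + 9*(1/81)) = 1/(504 + 1/9) = 1/(4537/9) = 9/4537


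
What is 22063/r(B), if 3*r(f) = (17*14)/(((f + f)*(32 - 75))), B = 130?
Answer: -369996510/119 ≈ -3.1092e+6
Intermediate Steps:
r(f) = -119/(129*f) (r(f) = ((17*14)/(((f + f)*(32 - 75))))/3 = (238/(((2*f)*(-43))))/3 = (238/((-86*f)))/3 = (238*(-1/(86*f)))/3 = (-119/(43*f))/3 = -119/(129*f))
22063/r(B) = 22063/((-119/129/130)) = 22063/((-119/129*1/130)) = 22063/(-119/16770) = 22063*(-16770/119) = -369996510/119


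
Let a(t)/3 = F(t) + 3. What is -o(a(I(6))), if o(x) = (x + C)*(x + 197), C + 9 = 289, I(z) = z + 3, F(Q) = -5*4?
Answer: -33434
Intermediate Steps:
F(Q) = -20
I(z) = 3 + z
a(t) = -51 (a(t) = 3*(-20 + 3) = 3*(-17) = -51)
C = 280 (C = -9 + 289 = 280)
o(x) = (197 + x)*(280 + x) (o(x) = (x + 280)*(x + 197) = (280 + x)*(197 + x) = (197 + x)*(280 + x))
-o(a(I(6))) = -(55160 + (-51)² + 477*(-51)) = -(55160 + 2601 - 24327) = -1*33434 = -33434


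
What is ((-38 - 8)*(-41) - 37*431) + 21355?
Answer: 7294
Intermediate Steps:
((-38 - 8)*(-41) - 37*431) + 21355 = (-46*(-41) - 15947) + 21355 = (1886 - 15947) + 21355 = -14061 + 21355 = 7294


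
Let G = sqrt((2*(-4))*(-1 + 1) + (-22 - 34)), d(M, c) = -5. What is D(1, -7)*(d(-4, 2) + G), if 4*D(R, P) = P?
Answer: 35/4 - 7*I*sqrt(14)/2 ≈ 8.75 - 13.096*I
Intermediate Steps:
D(R, P) = P/4
G = 2*I*sqrt(14) (G = sqrt(-8*0 - 56) = sqrt(0 - 56) = sqrt(-56) = 2*I*sqrt(14) ≈ 7.4833*I)
D(1, -7)*(d(-4, 2) + G) = ((1/4)*(-7))*(-5 + 2*I*sqrt(14)) = -7*(-5 + 2*I*sqrt(14))/4 = 35/4 - 7*I*sqrt(14)/2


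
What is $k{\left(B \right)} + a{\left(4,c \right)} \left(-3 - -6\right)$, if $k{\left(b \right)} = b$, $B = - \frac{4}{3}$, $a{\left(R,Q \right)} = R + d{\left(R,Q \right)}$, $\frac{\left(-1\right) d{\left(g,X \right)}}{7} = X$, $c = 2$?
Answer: $- \frac{94}{3} \approx -31.333$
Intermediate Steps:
$d{\left(g,X \right)} = - 7 X$
$a{\left(R,Q \right)} = R - 7 Q$
$B = - \frac{4}{3}$ ($B = \left(-4\right) \frac{1}{3} = - \frac{4}{3} \approx -1.3333$)
$k{\left(B \right)} + a{\left(4,c \right)} \left(-3 - -6\right) = - \frac{4}{3} + \left(4 - 14\right) \left(-3 - -6\right) = - \frac{4}{3} + \left(4 - 14\right) \left(-3 + 6\right) = - \frac{4}{3} - 30 = - \frac{94}{3}$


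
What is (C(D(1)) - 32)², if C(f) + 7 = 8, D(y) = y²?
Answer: 961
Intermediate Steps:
C(f) = 1 (C(f) = -7 + 8 = 1)
(C(D(1)) - 32)² = (1 - 32)² = (-31)² = 961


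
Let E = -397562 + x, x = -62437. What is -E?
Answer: 459999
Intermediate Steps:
E = -459999 (E = -397562 - 62437 = -459999)
-E = -1*(-459999) = 459999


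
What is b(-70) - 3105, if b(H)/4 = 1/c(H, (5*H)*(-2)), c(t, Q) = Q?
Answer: -543374/175 ≈ -3105.0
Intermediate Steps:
b(H) = -2/(5*H) (b(H) = 4/(((5*H)*(-2))) = 4/((-10*H)) = 4*(-1/(10*H)) = -2/(5*H))
b(-70) - 3105 = -⅖/(-70) - 3105 = -⅖*(-1/70) - 3105 = 1/175 - 3105 = -543374/175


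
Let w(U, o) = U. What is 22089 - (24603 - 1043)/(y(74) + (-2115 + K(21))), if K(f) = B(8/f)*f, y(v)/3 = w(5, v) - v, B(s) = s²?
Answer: 538092441/24349 ≈ 22099.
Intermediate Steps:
y(v) = 15 - 3*v (y(v) = 3*(5 - v) = 15 - 3*v)
K(f) = 64/f (K(f) = (8/f)²*f = (64/f²)*f = 64/f)
22089 - (24603 - 1043)/(y(74) + (-2115 + K(21))) = 22089 - (24603 - 1043)/((15 - 3*74) + (-2115 + 64/21)) = 22089 - 23560/((15 - 222) + (-2115 + 64*(1/21))) = 22089 - 23560/(-207 + (-2115 + 64/21)) = 22089 - 23560/(-207 - 44351/21) = 22089 - 23560/(-48698/21) = 22089 - 23560*(-21)/48698 = 22089 - 1*(-247380/24349) = 22089 + 247380/24349 = 538092441/24349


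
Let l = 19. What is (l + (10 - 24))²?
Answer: 25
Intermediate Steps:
(l + (10 - 24))² = (19 + (10 - 24))² = (19 - 14)² = 5² = 25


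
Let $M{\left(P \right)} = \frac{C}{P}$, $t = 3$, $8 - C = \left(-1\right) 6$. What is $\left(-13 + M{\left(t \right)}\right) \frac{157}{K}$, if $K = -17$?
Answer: $\frac{3925}{51} \approx 76.961$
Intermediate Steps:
$C = 14$ ($C = 8 - \left(-1\right) 6 = 8 - -6 = 8 + 6 = 14$)
$M{\left(P \right)} = \frac{14}{P}$
$\left(-13 + M{\left(t \right)}\right) \frac{157}{K} = \left(-13 + \frac{14}{3}\right) \frac{157}{-17} = \left(-13 + 14 \cdot \frac{1}{3}\right) 157 \left(- \frac{1}{17}\right) = \left(-13 + \frac{14}{3}\right) \left(- \frac{157}{17}\right) = \left(- \frac{25}{3}\right) \left(- \frac{157}{17}\right) = \frac{3925}{51}$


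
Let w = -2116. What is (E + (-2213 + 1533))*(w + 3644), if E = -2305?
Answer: -4561080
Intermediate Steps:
(E + (-2213 + 1533))*(w + 3644) = (-2305 + (-2213 + 1533))*(-2116 + 3644) = (-2305 - 680)*1528 = -2985*1528 = -4561080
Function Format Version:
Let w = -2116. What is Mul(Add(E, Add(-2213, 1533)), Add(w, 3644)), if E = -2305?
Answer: -4561080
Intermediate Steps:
Mul(Add(E, Add(-2213, 1533)), Add(w, 3644)) = Mul(Add(-2305, Add(-2213, 1533)), Add(-2116, 3644)) = Mul(Add(-2305, -680), 1528) = Mul(-2985, 1528) = -4561080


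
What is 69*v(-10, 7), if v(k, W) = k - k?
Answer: 0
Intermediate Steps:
v(k, W) = 0
69*v(-10, 7) = 69*0 = 0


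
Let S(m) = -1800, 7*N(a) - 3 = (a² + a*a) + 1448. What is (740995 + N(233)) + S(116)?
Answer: 5284394/7 ≈ 7.5491e+5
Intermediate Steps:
N(a) = 1451/7 + 2*a²/7 (N(a) = 3/7 + ((a² + a*a) + 1448)/7 = 3/7 + ((a² + a²) + 1448)/7 = 3/7 + (2*a² + 1448)/7 = 3/7 + (1448 + 2*a²)/7 = 3/7 + (1448/7 + 2*a²/7) = 1451/7 + 2*a²/7)
(740995 + N(233)) + S(116) = (740995 + (1451/7 + (2/7)*233²)) - 1800 = (740995 + (1451/7 + (2/7)*54289)) - 1800 = (740995 + (1451/7 + 108578/7)) - 1800 = (740995 + 110029/7) - 1800 = 5296994/7 - 1800 = 5284394/7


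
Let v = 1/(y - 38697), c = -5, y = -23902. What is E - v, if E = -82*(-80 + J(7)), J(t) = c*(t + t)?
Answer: 769967701/62599 ≈ 12300.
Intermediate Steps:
J(t) = -10*t (J(t) = -5*(t + t) = -10*t)
E = 12300 (E = -82*(-80 - 10*7) = -82*(-80 - 70) = -82*(-150) = 12300)
v = -1/62599 (v = 1/(-23902 - 38697) = 1/(-62599) = -1/62599 ≈ -1.5975e-5)
E - v = 12300 - 1*(-1/62599) = 12300 + 1/62599 = 769967701/62599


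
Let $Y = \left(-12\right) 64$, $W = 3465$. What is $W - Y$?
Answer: $4233$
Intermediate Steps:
$Y = -768$
$W - Y = 3465 - -768 = 3465 + 768 = 4233$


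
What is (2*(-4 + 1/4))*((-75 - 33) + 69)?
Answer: 585/2 ≈ 292.50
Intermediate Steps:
(2*(-4 + 1/4))*((-75 - 33) + 69) = (2*(-4 + ¼))*(-108 + 69) = (2*(-15/4))*(-39) = -15/2*(-39) = 585/2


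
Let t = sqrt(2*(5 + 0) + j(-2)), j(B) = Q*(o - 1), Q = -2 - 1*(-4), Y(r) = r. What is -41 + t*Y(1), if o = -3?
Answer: -41 + sqrt(2) ≈ -39.586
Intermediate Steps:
Q = 2 (Q = -2 + 4 = 2)
j(B) = -8 (j(B) = 2*(-3 - 1) = 2*(-4) = -8)
t = sqrt(2) (t = sqrt(2*(5 + 0) - 8) = sqrt(2*5 - 8) = sqrt(10 - 8) = sqrt(2) ≈ 1.4142)
-41 + t*Y(1) = -41 + sqrt(2)*1 = -41 + sqrt(2)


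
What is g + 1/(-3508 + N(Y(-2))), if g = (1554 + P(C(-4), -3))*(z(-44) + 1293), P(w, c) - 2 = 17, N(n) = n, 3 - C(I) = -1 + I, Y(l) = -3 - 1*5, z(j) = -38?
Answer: 6940988339/3516 ≈ 1.9741e+6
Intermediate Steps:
Y(l) = -8 (Y(l) = -3 - 5 = -8)
C(I) = 4 - I (C(I) = 3 - (-1 + I) = 3 + (1 - I) = 4 - I)
P(w, c) = 19 (P(w, c) = 2 + 17 = 19)
g = 1974115 (g = (1554 + 19)*(-38 + 1293) = 1573*1255 = 1974115)
g + 1/(-3508 + N(Y(-2))) = 1974115 + 1/(-3508 - 8) = 1974115 + 1/(-3516) = 1974115 - 1/3516 = 6940988339/3516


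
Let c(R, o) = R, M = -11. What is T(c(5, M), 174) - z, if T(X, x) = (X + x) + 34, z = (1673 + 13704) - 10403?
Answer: -4761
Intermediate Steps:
z = 4974 (z = 15377 - 10403 = 4974)
T(X, x) = 34 + X + x
T(c(5, M), 174) - z = (34 + 5 + 174) - 1*4974 = 213 - 4974 = -4761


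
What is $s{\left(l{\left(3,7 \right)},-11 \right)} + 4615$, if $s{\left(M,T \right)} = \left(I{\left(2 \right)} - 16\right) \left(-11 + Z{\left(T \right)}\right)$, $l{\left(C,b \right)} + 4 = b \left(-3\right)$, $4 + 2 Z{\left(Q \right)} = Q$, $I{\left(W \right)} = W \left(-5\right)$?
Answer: $5096$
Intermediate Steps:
$I{\left(W \right)} = - 5 W$
$Z{\left(Q \right)} = -2 + \frac{Q}{2}$
$l{\left(C,b \right)} = -4 - 3 b$ ($l{\left(C,b \right)} = -4 + b \left(-3\right) = -4 - 3 b$)
$s{\left(M,T \right)} = 338 - 13 T$ ($s{\left(M,T \right)} = \left(\left(-5\right) 2 - 16\right) \left(-11 + \left(-2 + \frac{T}{2}\right)\right) = \left(-10 - 16\right) \left(-13 + \frac{T}{2}\right) = - 26 \left(-13 + \frac{T}{2}\right) = 338 - 13 T$)
$s{\left(l{\left(3,7 \right)},-11 \right)} + 4615 = \left(338 - -143\right) + 4615 = \left(338 + 143\right) + 4615 = 481 + 4615 = 5096$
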